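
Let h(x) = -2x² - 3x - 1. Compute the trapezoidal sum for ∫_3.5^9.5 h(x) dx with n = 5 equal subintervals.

-668.88

Δx = (9.5 − 3.5)/5 = 1.2.
h(3.5) = -36, h(4.7) = -59.28, h(5.9) = -88.32, h(7.1) = -123.12, h(8.3) = -163.68, h(9.5) = -210.
T_5 = (Δx/2)·[h(x_0) + 2h(x_1) + ... + 2h(x_{4}) + h(x_5)].
Sum = -668.88.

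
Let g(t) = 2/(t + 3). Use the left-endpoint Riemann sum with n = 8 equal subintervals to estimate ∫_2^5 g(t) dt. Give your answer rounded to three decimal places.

0.969

Δt = (5 − 2)/8 = 0.375.
Left endpoints: 2, 2.375, 2.75, 3.125, 3.5, 3.875, 4.25, 4.625.
g(2) = 0.4, g(2.375) = 16/43, g(2.75) = 8/23, g(3.125) = 16/49, g(3.5) = 4/13, g(3.875) = 16/55, g(4.25) = 8/29, g(4.625) = 16/61.
Sum = Δt · [g(2) + g(2.375) + g(2.75) + ...].
Sum ≈ 0.969.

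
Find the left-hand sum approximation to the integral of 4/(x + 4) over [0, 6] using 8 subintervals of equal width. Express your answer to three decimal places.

Δx = (6 − 0)/8 = 0.75.
Left endpoints: 0, 0.75, 1.5, 2.25, 3, 3.75, 4.5, 5.25.
f(0) = 1, f(0.75) = 16/19, f(1.5) = 8/11, f(2.25) = 0.64, f(3) = 4/7, f(3.75) = 16/31, f(4.5) = 8/17, f(5.25) = 16/37.
Sum = Δx · [f(0) + f(0.75) + f(1.5) + ...].
Sum ≈ 3.900.

3.900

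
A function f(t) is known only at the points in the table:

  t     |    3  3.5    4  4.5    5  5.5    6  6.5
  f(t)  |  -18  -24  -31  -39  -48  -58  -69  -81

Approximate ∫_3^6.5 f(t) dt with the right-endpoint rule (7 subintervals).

-175

Δt = 0.5.
Sum = 0.5·[(-24) + (-31) + (-39) + (-48) + (-58) + (-69) + (-81)] = -175.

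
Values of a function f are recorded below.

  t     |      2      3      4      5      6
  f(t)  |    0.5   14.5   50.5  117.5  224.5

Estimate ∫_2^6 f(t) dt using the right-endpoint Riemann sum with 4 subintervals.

Δt = 1.
Sum = 1·[14.5 + 50.5 + 117.5 + 224.5] = 407.

407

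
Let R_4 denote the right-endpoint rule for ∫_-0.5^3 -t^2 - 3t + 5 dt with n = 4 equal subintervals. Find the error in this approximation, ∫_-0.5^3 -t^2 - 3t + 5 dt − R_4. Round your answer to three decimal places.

8.868

Exact integral: ∫_-0.5^3 f(t) dt ≈ -4.66667.
R_4 = -13.53515625.
Error ≈ -4.66667 − (-13.53515625) ≈ 8.868.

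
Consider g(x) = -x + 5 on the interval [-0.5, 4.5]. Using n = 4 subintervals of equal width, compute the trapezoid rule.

15

Δx = (4.5 − (-0.5))/4 = 1.25.
g(-0.5) = 5.5, g(0.75) = 4.25, g(2) = 3, g(3.25) = 1.75, g(4.5) = 0.5.
T_4 = (Δx/2)·[g(x_0) + 2g(x_1) + 2g(x_2) + 2g(x_3) + g(x_4)].
Sum = 15.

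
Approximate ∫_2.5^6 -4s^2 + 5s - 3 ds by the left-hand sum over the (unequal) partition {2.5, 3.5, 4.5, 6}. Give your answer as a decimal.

Subinterval widths: 1, 1, 1.5.
Left endpoints: 2.5, 3.5, 4.5.
f(2.5) = -15.5, f(3.5) = -34.5, f(4.5) = -61.5.
Sum = Σ Δs_i · f(s_i).
Sum = -142.25.

-142.25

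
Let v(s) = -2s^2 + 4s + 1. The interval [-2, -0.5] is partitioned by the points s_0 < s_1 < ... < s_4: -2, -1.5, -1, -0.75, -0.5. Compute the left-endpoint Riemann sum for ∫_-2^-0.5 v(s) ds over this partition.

-14.28125

Subinterval widths: 0.5, 0.5, 0.25, 0.25.
Left endpoints: -2, -1.5, -1, -0.75.
v(-2) = -15, v(-1.5) = -9.5, v(-1) = -5, v(-0.75) = -3.125.
Sum = Σ Δs_i · v(s_i).
Sum = -14.28125.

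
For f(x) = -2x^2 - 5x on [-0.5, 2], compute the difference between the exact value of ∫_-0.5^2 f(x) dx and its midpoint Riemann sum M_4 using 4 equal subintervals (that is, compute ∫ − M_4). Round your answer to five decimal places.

-0.16276

Exact integral: ∫_-0.5^2 f(x) dx ≈ -14.7916667.
M_4 = -14.62890625.
Error ≈ -14.7916667 − (-14.62890625) ≈ -0.16276.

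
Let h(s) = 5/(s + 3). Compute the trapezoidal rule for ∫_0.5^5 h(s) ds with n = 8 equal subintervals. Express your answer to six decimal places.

Δs = (5 − 0.5)/8 = 0.5625.
h(0.5) = 10/7, h(1.0625) = 16/13, h(1.625) = 40/37, h(2.1875) = 80/83, h(2.75) = 20/23, h(3.3125) = 80/101, h(3.875) = 8/11, h(4.4375) = 80/119, h(5) = 0.625.
T_8 = (Δs/2)·[h(s_0) + 2h(s_1) + ... + 2h(s_{7}) + h(s_8)].
Sum ≈ 4.142069.

4.142069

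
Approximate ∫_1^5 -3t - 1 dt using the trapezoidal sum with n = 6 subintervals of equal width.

Δt = (5 − 1)/6 = 2/3.
f(1) = -4, f(5/3) = -6, f(7/3) = -8, f(3) = -10, f(11/3) = -12, f(13/3) = -14, f(5) = -16.
T_6 = (Δt/2)·[f(t_0) + 2f(t_1) + ... + 2f(t_{5}) + f(t_6)].
Sum = -40.

-40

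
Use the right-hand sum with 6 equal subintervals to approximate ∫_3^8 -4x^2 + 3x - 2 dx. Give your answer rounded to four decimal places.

-661.8981

Δx = (8 − 3)/6 = 5/6.
Right endpoints: 23/6, 14/3, 5.5, 19/3, 43/6, 8.
f(23/6) = -887/18, f(14/3) = -676/9, f(5.5) = -106.5, f(19/3) = -1291/9, f(43/6) = -3347/18, f(8) = -234.
Sum = Δx · [f(23/6) + f(14/3) + f(5.5) + ...].
Sum ≈ -661.8981.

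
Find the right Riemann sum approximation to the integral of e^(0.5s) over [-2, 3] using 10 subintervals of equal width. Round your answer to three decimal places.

Δs = (3 − (-2))/10 = 0.5.
Right endpoints: -1.5, -1, -0.5, 0, 0.5, 1, 1.5, 2, 2.5, 3.
f(-1.5) ≈ 0.472, f(-1) ≈ 0.607, f(-0.5) ≈ 0.779, f(0) ≈ 1.000, f(0.5) ≈ 1.284, f(1) ≈ 1.649, f(1.5) ≈ 2.117, f(2) ≈ 2.718, f(2.5) ≈ 3.490, f(3) ≈ 4.482.
Sum = Δs · [f(-1.5) + f(-1) + f(-0.5) + ...].
Sum ≈ 9.299.

9.299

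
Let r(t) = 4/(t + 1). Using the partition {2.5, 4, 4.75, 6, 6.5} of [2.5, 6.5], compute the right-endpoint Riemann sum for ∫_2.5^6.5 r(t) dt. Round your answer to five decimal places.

Subinterval widths: 1.5, 0.75, 1.25, 0.5.
Right endpoints: 4, 4.75, 6, 6.5.
r(4) = 0.8, r(4.75) = 16/23, r(6) = 4/7, r(6.5) = 8/15.
Sum = Σ Δt_i · r(t_i).
Sum ≈ 2.70269.

2.70269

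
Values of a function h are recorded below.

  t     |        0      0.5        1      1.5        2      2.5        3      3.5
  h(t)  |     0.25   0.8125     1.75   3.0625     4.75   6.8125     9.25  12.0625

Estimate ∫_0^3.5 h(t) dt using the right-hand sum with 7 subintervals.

Δt = 0.5.
Sum = 0.5·[0.8125 + 1.75 + 3.0625 + 4.75 + 6.8125 + 9.25 + 12.0625] = 19.25.

19.25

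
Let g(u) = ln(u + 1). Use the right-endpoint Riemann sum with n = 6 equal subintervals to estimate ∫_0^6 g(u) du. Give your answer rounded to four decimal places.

Δu = (6 − 0)/6 = 1.
Right endpoints: 1, 2, 3, 4, 5, 6.
g(1) ≈ 0.6931, g(2) ≈ 1.0986, g(3) ≈ 1.3863, g(4) ≈ 1.6094, g(5) ≈ 1.7918, g(6) ≈ 1.9459.
Sum = Δu · [g(1) + g(2) + g(3) + ...].
Sum ≈ 8.5252.

8.5252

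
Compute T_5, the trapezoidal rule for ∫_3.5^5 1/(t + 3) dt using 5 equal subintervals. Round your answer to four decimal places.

Δt = (5 − 3.5)/5 = 0.3.
f(3.5) = 2/13, f(3.8) = 5/34, f(4.1) = 10/71, f(4.4) = 5/37, f(4.7) = 10/77, f(5) = 0.125.
T_5 = (Δt/2)·[f(t_0) + 2f(t_1) + ... + 2f(t_{4}) + f(t_5)].
Sum ≈ 0.2077.

0.2077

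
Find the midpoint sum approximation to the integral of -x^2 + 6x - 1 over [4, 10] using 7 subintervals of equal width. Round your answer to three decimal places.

-65.633

Δx = (10 − 4)/7 = 6/7.
Midpoints: 31/7, 37/7, 43/7, 7, 55/7, 61/7, 67/7.
f(31/7) = 292/49, f(37/7) = 136/49, f(43/7) = -92/49, f(7) = -8, f(55/7) = -764/49, f(61/7) = -1208/49, f(67/7) = -1724/49.
Sum = Δx · [f(31/7) + f(37/7) + f(43/7) + ...].
Sum ≈ -65.633.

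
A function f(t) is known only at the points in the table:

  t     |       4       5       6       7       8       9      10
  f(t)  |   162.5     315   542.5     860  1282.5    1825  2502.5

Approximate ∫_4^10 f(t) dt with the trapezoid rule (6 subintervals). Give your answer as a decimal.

6157.5

Δt = 1.
T_6 = (1/2)·[162.5 + 2·315 + 2·542.5 + 2·860 + 2·1282.5 + 2·1825 + 2502.5] = 6157.5.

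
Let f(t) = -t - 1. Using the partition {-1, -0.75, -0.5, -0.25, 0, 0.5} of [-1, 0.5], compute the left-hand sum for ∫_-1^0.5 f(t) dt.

Subinterval widths: 0.25, 0.25, 0.25, 0.25, 0.5.
Left endpoints: -1, -0.75, -0.5, -0.25, 0.
f(-1) = 0, f(-0.75) = -0.25, f(-0.5) = -0.5, f(-0.25) = -0.75, f(0) = -1.
Sum = Σ Δt_i · f(t_i).
Sum = -0.875.

-0.875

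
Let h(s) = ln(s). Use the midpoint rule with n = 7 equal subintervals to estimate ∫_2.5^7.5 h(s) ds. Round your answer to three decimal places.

7.827

Δs = (7.5 − 2.5)/7 = 5/7.
Midpoints: 20/7, 25/7, 30/7, 5, 40/7, 45/7, 50/7.
h(20/7) ≈ 1.050, h(25/7) ≈ 1.273, h(30/7) ≈ 1.455, h(5) ≈ 1.609, h(40/7) ≈ 1.743, h(45/7) ≈ 1.861, h(50/7) ≈ 1.966.
Sum = Δs · [h(20/7) + h(25/7) + h(30/7) + ...].
Sum ≈ 7.827.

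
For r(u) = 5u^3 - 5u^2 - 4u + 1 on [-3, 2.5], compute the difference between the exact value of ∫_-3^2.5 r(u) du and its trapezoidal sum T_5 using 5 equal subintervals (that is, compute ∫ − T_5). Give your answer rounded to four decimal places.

Exact integral: ∫_-3^2.5 r(u) du ≈ -112.463542.
T_5 = -122.16875.
Error ≈ -112.463542 − (-122.16875) ≈ 9.7052.

9.7052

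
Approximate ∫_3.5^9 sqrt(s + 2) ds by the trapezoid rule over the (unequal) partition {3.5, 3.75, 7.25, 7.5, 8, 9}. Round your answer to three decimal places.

Subinterval widths: 0.25, 3.5, 0.25, 0.5, 1.
f(3.5) ≈ 2.345, f(3.75) ≈ 2.398, f(7.25) ≈ 3.041, f(7.5) ≈ 3.082, f(8) ≈ 3.162, f(9) ≈ 3.317.
On each subinterval the trapezoid contributes (Δs_i/2)·[f(s_{i-1}) + f(s_i)].
Sum ≈ 15.678.

15.678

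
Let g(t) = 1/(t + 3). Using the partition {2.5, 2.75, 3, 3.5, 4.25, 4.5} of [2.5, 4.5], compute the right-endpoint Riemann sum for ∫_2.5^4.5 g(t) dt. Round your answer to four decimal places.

Subinterval widths: 0.25, 0.25, 0.5, 0.75, 0.25.
Right endpoints: 2.75, 3, 3.5, 4.25, 4.5.
g(2.75) = 4/23, g(3) = 1/6, g(3.5) = 2/13, g(4.25) = 4/29, g(4.5) = 2/15.
Sum = Σ Δt_i · g(t_i).
Sum ≈ 0.2988.

0.2988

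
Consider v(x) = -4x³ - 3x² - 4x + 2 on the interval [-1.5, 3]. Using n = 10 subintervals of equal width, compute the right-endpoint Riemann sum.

Δx = (3 − (-1.5))/10 = 0.45.
Right endpoints: -1.05, -0.6, -0.15, 0.3, 0.75, 1.2, 1.65, 2.1, 2.55, 3.
v(-1.05) = 7.523, v(-0.6) = 4.184, v(-0.15) = 2.546, v(0.3) = 0.422, v(0.75) = -4.375, v(1.2) = -14.032, v(1.65) = -30.736, v(2.1) = -56.674, v(2.55) = -94.033, v(3) = -145.
Sum = Δx · [v(-1.05) + v(-0.6) + v(-0.15) + ...].
Sum = -148.57875.

-148.57875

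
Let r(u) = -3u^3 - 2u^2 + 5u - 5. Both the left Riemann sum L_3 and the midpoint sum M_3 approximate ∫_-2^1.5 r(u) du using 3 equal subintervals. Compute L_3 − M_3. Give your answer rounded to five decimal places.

L_3 ≈ -13.4004630.
M_3 ≈ -21.3544560.
L_3 − M_3 ≈ 7.95399.

7.95399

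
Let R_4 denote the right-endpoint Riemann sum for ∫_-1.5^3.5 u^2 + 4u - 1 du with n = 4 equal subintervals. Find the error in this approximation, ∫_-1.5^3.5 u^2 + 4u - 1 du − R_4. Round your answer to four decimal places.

Exact integral: ∫_-1.5^3.5 f(u) du ≈ 30.416667.
R_4 = 50.46875.
Error ≈ 30.416667 − 50.46875 ≈ -20.0521.

-20.0521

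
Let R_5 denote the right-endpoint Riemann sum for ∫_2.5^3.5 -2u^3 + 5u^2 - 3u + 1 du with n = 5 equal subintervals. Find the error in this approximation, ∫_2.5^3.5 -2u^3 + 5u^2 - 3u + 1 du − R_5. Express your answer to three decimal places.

Exact integral: ∫_2.5^3.5 f(u) du ≈ -18.08333.
R_5 = -20.92.
Error ≈ -18.08333 − (-20.92) ≈ 2.837.

2.837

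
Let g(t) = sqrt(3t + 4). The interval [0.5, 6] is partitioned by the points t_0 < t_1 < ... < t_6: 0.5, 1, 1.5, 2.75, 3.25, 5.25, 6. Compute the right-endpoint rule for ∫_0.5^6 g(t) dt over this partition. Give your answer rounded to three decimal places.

21.416

Subinterval widths: 0.5, 0.5, 1.25, 0.5, 2, 0.75.
Right endpoints: 1, 1.5, 2.75, 3.25, 5.25, 6.
g(1) ≈ 2.646, g(1.5) ≈ 2.915, g(2.75) ≈ 3.500, g(3.25) ≈ 3.708, g(5.25) ≈ 4.444, g(6) ≈ 4.690.
Sum = Σ Δt_i · g(t_i).
Sum ≈ 21.416.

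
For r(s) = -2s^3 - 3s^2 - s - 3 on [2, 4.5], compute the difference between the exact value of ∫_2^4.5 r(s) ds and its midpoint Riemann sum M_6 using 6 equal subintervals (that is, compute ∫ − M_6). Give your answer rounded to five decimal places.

-0.81380

Exact integral: ∫_2^4.5 r(s) ds = -295.78125.
M_6 ≈ -294.9674479.
Error ≈ -295.78125 − (-294.9674479) ≈ -0.81380.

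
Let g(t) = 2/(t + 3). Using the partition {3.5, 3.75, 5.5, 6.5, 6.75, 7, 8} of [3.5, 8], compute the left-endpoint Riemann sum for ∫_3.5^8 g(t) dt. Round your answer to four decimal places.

Subinterval widths: 0.25, 1.75, 1, 0.25, 0.25, 1.
Left endpoints: 3.5, 3.75, 5.5, 6.5, 6.75, 7.
g(3.5) = 4/13, g(3.75) = 8/27, g(5.5) = 4/17, g(6.5) = 4/19, g(6.75) = 8/39, g(7) = 0.2.
Sum = Σ Δt_i · g(t_i).
Sum ≈ 1.1346.

1.1346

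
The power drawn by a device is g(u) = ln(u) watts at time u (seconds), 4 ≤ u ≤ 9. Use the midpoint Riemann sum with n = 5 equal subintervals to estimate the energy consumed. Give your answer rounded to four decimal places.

Δu = (9 − 4)/5 = 1.
Midpoints: 4.5, 5.5, 6.5, 7.5, 8.5.
g(4.5) ≈ 1.5041, g(5.5) ≈ 1.7047, g(6.5) ≈ 1.8718, g(7.5) ≈ 2.0149, g(8.5) ≈ 2.1401.
Sum = Δu · [g(4.5) + g(5.5) + g(6.5) + g(7.5) + g(8.5)].
Sum ≈ 9.2356.

9.2356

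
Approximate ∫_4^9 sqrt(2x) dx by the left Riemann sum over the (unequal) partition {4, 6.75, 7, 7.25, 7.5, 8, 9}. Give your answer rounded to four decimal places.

16.5206

Subinterval widths: 2.75, 0.25, 0.25, 0.25, 0.5, 1.
Left endpoints: 4, 6.75, 7, 7.25, 7.5, 8.
f(4) ≈ 2.8284, f(6.75) ≈ 3.6742, f(7) ≈ 3.7417, f(7.25) ≈ 3.8079, f(7.5) ≈ 3.8730, f(8) ≈ 4.0000.
Sum = Σ Δx_i · f(x_i).
Sum ≈ 16.5206.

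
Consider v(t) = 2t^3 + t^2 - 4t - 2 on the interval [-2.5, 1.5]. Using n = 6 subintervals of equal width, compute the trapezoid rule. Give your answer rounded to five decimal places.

Δt = (1.5 − (-2.5))/6 = 2/3.
v(-2.5) = -17, v(-11/6) = -98/27, v(-7/6) = 23/27, v(-0.5) = 0, v(1/6) = -71/27, v(5/6) = -94/27, v(1.5) = 1.
T_6 = (Δt/2)·[v(t_0) + 2v(t_1) + ... + 2v(t_{5}) + v(t_6)].
Sum ≈ -11.25926.

-11.25926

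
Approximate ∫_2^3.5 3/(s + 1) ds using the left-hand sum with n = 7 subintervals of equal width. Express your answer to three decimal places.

1.253

Δs = (3.5 − 2)/7 = 3/14.
Left endpoints: 2, 31/14, 17/7, 37/14, 20/7, 43/14, 23/7.
f(2) = 1, f(31/14) = 14/15, f(17/7) = 0.875, f(37/14) = 14/17, f(20/7) = 7/9, f(43/14) = 14/19, f(23/7) = 0.7.
Sum = Δs · [f(2) + f(31/14) + f(17/7) + ...].
Sum ≈ 1.253.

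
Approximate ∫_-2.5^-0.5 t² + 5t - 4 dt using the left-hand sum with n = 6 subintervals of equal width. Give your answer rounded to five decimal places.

Δt = (-0.5 − (-2.5))/6 = 1/3.
Left endpoints: -2.5, -13/6, -11/6, -1.5, -7/6, -5/6.
f(-2.5) = -10.25, f(-13/6) = -365/36, f(-11/6) = -353/36, f(-1.5) = -9.25, f(-7/6) = -305/36, f(-5/6) = -269/36.
Sum = Δt · [f(-2.5) + f(-13/6) + f(-11/6) + ...].
Sum ≈ -18.46296.

-18.46296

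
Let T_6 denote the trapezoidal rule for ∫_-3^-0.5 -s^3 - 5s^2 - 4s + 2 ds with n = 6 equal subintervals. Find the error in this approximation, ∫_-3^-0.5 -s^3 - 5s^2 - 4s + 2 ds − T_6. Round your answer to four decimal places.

-0.0181

Exact integral: ∫_-3^-0.5 f(s) ds ≈ -2.057292.
T_6 ≈ -2.039207.
Error ≈ -2.057292 − (-2.039207) ≈ -0.0181.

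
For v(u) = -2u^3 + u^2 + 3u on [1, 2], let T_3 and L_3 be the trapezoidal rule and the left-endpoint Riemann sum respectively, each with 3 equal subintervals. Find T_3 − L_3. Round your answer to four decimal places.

T_3 ≈ -0.814815.
L_3 ≈ 0.518519.
T_3 − L_3 ≈ -1.3333.

-1.3333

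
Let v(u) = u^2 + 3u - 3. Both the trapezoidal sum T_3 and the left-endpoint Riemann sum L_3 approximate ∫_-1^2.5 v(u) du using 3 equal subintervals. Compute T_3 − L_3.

T_3 ≈ 3.7106481.
L_3 ≈ -5.4768519.
T_3 − L_3 = 9.1875.

9.1875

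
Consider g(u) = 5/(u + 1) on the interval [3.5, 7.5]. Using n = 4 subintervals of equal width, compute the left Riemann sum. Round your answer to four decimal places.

3.4561

Δu = (7.5 − 3.5)/4 = 1.
Left endpoints: 3.5, 4.5, 5.5, 6.5.
g(3.5) = 10/9, g(4.5) = 10/11, g(5.5) = 10/13, g(6.5) = 2/3.
Sum = Δu · [g(3.5) + g(4.5) + g(5.5) + g(6.5)].
Sum ≈ 3.4561.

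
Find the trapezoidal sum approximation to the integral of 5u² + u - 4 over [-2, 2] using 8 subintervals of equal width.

11.5

Δu = (2 − (-2))/8 = 0.5.
f(-2) = 14, f(-1.5) = 5.75, f(-1) = 0, f(-0.5) = -3.25, f(0) = -4, f(0.5) = -2.25, f(1) = 2, f(1.5) = 8.75, f(2) = 18.
T_8 = (Δu/2)·[f(u_0) + 2f(u_1) + ... + 2f(u_{7}) + f(u_8)].
Sum = 11.5.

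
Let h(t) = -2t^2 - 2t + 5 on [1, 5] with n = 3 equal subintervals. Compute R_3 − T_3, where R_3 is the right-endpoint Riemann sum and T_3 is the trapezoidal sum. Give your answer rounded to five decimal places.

R_3 ≈ -126.3703704.
T_3 ≈ -89.0370370.
R_3 − T_3 ≈ -37.33333.

-37.33333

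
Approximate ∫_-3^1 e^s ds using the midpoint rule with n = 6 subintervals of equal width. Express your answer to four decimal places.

Δs = (1 − (-3))/6 = 2/3.
Midpoints: -8/3, -2, -4/3, -2/3, 0, 2/3.
f(-8/3) ≈ 0.0695, f(-2) ≈ 0.1353, f(-4/3) ≈ 0.2636, f(-2/3) ≈ 0.5134, f(0) ≈ 1.0000, f(2/3) ≈ 1.9477.
Sum = Δs · [f(-8/3) + f(-2) + f(-4/3) + ...].
Sum ≈ 2.6197.

2.6197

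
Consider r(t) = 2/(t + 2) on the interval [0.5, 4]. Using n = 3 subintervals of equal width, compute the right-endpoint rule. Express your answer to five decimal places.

1.50801

Δt = (4 − 0.5)/3 = 7/6.
Right endpoints: 5/3, 17/6, 4.
r(5/3) = 6/11, r(17/6) = 12/29, r(4) = 1/3.
Sum = Δt · [r(5/3) + r(17/6) + r(4)].
Sum ≈ 1.50801.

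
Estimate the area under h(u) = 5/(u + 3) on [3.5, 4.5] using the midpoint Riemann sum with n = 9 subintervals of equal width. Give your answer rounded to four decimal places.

Δu = (4.5 − 3.5)/9 = 1/9.
Midpoints: 32/9, 11/3, 34/9, 35/9, 4, 37/9, 38/9, 13/3, 40/9.
h(32/9) = 45/59, h(11/3) = 0.75, h(34/9) = 45/61, h(35/9) = 45/62, h(4) = 5/7, h(37/9) = 0.703125, h(38/9) = 9/13, h(13/3) = 15/22, h(40/9) = 45/67.
Sum = Δu · [h(32/9) + h(11/3) + h(34/9) + ...].
Sum ≈ 0.7155.

0.7155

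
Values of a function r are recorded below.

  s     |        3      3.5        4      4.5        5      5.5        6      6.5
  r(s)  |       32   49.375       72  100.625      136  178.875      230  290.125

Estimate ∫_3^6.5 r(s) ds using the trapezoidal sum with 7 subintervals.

Δs = 0.5.
T_7 = (0.5/2)·[32 + 2·49.375 + 2·72 + 2·100.625 + 2·136 + 2·178.875 + 2·230 + 290.125] = 463.96875.

463.96875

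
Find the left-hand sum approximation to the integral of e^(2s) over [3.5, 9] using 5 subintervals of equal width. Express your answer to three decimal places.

8999954.923

Δs = (9 − 3.5)/5 = 1.1.
Left endpoints: 3.5, 4.6, 5.7, 6.8, 7.9.
f(3.5) ≈ 1096.633, f(4.6) ≈ 9897.129, f(5.7) ≈ 89321.723, f(6.8) ≈ 806129.759, f(7.9) ≈ 7275331.958.
Sum = Δs · [f(3.5) + f(4.6) + f(5.7) + f(6.8) + f(7.9)].
Sum ≈ 8999954.923.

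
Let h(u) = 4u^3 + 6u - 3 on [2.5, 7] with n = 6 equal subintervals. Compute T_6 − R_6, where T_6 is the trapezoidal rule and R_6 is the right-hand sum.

T_6 = 2500.734375.
R_6 = 3001.921875.
T_6 − R_6 = -501.1875.

-501.1875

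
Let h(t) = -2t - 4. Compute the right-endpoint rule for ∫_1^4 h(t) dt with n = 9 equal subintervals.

-28

Δt = (4 − 1)/9 = 1/3.
Right endpoints: 4/3, 5/3, 2, 7/3, 8/3, 3, 10/3, 11/3, 4.
h(4/3) = -20/3, h(5/3) = -22/3, h(2) = -8, h(7/3) = -26/3, h(8/3) = -28/3, h(3) = -10, h(10/3) = -32/3, h(11/3) = -34/3, h(4) = -12.
Sum = Δt · [h(4/3) + h(5/3) + h(2) + ...].
Sum = -28.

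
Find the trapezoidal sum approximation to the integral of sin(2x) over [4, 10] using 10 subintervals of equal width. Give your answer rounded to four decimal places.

Δx = (10 − 4)/10 = 0.6.
f(4) ≈ 0.9894, f(4.6) ≈ 0.2229, f(5.2) ≈ -0.8278, f(5.8) ≈ -0.8228, f(6.4) ≈ 0.2315, f(7) ≈ 0.9906, f(7.6) ≈ 0.4864, f(8.2) ≈ -0.6381, f(8.8) ≈ -0.9488, f(9.4) ≈ -0.0495, f(10) ≈ 0.9129.
T_10 = (Δx/2)·[f(x_0) + 2f(x_1) + ... + 2f(x_{9}) + f(x_10)].
Sum ≈ -0.2428.

-0.2428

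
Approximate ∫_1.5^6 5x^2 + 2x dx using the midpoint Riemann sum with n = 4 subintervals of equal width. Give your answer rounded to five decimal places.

385.75195

Δx = (6 − 1.5)/4 = 1.125.
Midpoints: 2.0625, 3.1875, 4.3125, 5.4375.
f(2.0625) = 25.39453125, f(3.1875) = 57.17578125, f(4.3125) = 101.61328125, f(5.4375) = 158.70703125.
Sum = Δx · [f(2.0625) + f(3.1875) + f(4.3125) + f(5.4375)].
Sum ≈ 385.75195.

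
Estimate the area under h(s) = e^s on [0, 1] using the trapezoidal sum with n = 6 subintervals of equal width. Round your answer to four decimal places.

Δs = (1 − 0)/6 = 1/6.
h(0) ≈ 1.0000, h(1/6) ≈ 1.1814, h(1/3) ≈ 1.3956, h(0.5) ≈ 1.6487, h(2/3) ≈ 1.9477, h(5/6) ≈ 2.3010, h(1) ≈ 2.7183.
T_6 = (Δs/2)·[h(s_0) + 2h(s_1) + ... + 2h(s_{5}) + h(s_6)].
Sum ≈ 1.7223.

1.7223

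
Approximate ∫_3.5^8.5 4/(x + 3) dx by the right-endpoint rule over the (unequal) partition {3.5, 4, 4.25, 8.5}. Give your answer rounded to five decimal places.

Subinterval widths: 0.5, 0.25, 4.25.
Right endpoints: 4, 4.25, 8.5.
f(4) = 4/7, f(4.25) = 16/29, f(8.5) = 8/23.
Sum = Σ Δx_i · f(x_i).
Sum ≈ 1.90191.

1.90191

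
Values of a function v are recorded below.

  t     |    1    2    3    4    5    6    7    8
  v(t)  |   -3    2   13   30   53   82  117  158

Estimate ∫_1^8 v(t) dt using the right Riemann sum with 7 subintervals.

455

Δt = 1.
Sum = 1·[2 + 13 + 30 + 53 + 82 + 117 + 158] = 455.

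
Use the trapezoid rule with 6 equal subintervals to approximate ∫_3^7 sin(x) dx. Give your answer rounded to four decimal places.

-1.6788

Δx = (7 − 3)/6 = 2/3.
f(3) ≈ 0.1411, f(11/3) ≈ -0.5013, f(13/3) ≈ -0.9290, f(5) ≈ -0.9589, f(17/3) ≈ -0.5782, f(19/3) ≈ 0.0501, f(7) ≈ 0.6570.
T_6 = (Δx/2)·[f(x_0) + 2f(x_1) + ... + 2f(x_{5}) + f(x_6)].
Sum ≈ -1.6788.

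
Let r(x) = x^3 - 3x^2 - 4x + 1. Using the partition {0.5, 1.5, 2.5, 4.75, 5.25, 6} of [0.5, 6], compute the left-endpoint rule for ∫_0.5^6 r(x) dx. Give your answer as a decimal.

4.97265625

Subinterval widths: 1, 1, 2.25, 0.5, 0.75.
Left endpoints: 0.5, 1.5, 2.5, 4.75, 5.25.
r(0.5) = -1.625, r(1.5) = -8.375, r(2.5) = -12.125, r(4.75) = 21.484375, r(5.25) = 42.015625.
Sum = Σ Δx_i · r(x_i).
Sum = 4.97265625.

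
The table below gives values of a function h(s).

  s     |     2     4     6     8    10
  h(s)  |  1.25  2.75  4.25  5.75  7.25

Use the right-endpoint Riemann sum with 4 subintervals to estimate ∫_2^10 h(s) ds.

Δs = 2.
Sum = 2·[2.75 + 4.25 + 5.75 + 7.25] = 40.

40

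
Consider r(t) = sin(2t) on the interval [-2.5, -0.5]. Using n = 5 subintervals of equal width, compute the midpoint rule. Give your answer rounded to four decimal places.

Δt = (-0.5 − (-2.5))/5 = 0.4.
Midpoints: -2.3, -1.9, -1.5, -1.1, -0.7.
r(-2.3) ≈ 0.9937, r(-1.9) ≈ 0.6119, r(-1.5) ≈ -0.1411, r(-1.1) ≈ -0.8085, r(-0.7) ≈ -0.9854.
Sum = Δt · [r(-2.3) + r(-1.9) + r(-1.5) + r(-1.1) + r(-0.7)].
Sum ≈ -0.1318.

-0.1318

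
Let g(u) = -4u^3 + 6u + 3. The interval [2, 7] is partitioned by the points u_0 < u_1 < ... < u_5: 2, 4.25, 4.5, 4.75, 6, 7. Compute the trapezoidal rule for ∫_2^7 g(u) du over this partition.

Subinterval widths: 2.25, 0.25, 0.25, 1.25, 1.
g(2) = -17, g(4.25) = -278.5625, g(4.5) = -334.5, g(4.75) = -397.1875, g(6) = -825, g(7) = -1327.
On each subinterval the trapezoid contributes (Δu_i/2)·[g(u_{i-1}) + g(u_i)].
Sum = -2340.46875.

-2340.46875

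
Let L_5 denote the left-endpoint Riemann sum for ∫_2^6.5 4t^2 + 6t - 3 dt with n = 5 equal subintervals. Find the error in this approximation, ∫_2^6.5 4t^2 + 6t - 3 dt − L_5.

78.57

Exact integral: ∫_2^6.5 f(t) dt = 456.75.
L_5 = 378.18.
Error = 456.75 − 378.18 = 78.57.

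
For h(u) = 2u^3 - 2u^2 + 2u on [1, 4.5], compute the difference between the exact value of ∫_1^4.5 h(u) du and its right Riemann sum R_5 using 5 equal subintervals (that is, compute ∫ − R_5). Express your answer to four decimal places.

Exact integral: ∫_1^4.5 h(u) du ≈ 163.697917.
R_5 = 219.905.
Error ≈ 163.697917 − 219.905 ≈ -56.2071.

-56.2071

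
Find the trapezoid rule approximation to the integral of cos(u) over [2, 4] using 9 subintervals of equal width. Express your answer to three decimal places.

Δu = (4 − 2)/9 = 2/9.
f(2) ≈ -0.416, f(20/9) ≈ -0.606, f(22/9) ≈ -0.767, f(8/3) ≈ -0.889, f(26/9) ≈ -0.968, f(28/9) ≈ -1.000, f(10/3) ≈ -0.982, f(32/9) ≈ -0.916, f(34/9) ≈ -0.804, f(4) ≈ -0.654.
T_9 = (Δu/2)·[f(u_0) + 2f(u_1) + ... + 2f(u_{8}) + f(u_9)].
Sum ≈ -1.659.

-1.659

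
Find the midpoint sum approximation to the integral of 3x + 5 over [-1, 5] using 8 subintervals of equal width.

Δx = (5 − (-1))/8 = 0.75.
Midpoints: -0.625, 0.125, 0.875, 1.625, 2.375, 3.125, 3.875, 4.625.
f(-0.625) = 3.125, f(0.125) = 5.375, f(0.875) = 7.625, f(1.625) = 9.875, f(2.375) = 12.125, f(3.125) = 14.375, f(3.875) = 16.625, f(4.625) = 18.875.
Sum = Δx · [f(-0.625) + f(0.125) + f(0.875) + ...].
Sum = 66.

66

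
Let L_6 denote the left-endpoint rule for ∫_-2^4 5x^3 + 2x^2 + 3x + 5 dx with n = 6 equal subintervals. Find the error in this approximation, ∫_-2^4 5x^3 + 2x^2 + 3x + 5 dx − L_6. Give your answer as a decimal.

184

Exact integral: ∫_-2^4 f(x) dx = 396.
L_6 = 212.
Error = 396 − 212 = 184.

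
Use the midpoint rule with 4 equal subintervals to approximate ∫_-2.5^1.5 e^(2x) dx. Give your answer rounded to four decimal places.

8.5427

Δx = (1.5 − (-2.5))/4 = 1.
Midpoints: -2, -1, 0, 1.
f(-2) ≈ 0.0183, f(-1) ≈ 0.1353, f(0) ≈ 1.0000, f(1) ≈ 7.3891.
Sum = Δx · [f(-2) + f(-1) + f(0) + f(1)].
Sum ≈ 8.5427.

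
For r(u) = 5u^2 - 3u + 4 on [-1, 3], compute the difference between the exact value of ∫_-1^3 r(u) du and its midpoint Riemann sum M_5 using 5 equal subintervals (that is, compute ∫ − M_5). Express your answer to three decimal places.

Exact integral: ∫_-1^3 r(u) du ≈ 50.66667.
M_5 = 49.6.
Error ≈ 50.66667 − 49.6 ≈ 1.067.

1.067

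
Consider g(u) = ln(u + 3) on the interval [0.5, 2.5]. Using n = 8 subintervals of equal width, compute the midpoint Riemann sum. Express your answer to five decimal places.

2.99171

Δu = (2.5 − 0.5)/8 = 0.25.
Midpoints: 0.625, 0.875, 1.125, 1.375, 1.625, 1.875, 2.125, 2.375.
g(0.625) ≈ 1.28785, g(0.875) ≈ 1.35455, g(1.125) ≈ 1.41707, g(1.375) ≈ 1.47591, g(1.625) ≈ 1.53148, g(1.875) ≈ 1.58412, g(2.125) ≈ 1.63413, g(2.375) ≈ 1.68176.
Sum = Δu · [g(0.625) + g(0.875) + g(1.125) + ...].
Sum ≈ 2.99171.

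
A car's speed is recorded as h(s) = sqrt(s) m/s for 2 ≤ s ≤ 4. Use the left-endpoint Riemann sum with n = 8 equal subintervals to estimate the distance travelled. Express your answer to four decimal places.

Δs = (4 − 2)/8 = 0.25.
Left endpoints: 2, 2.25, 2.5, 2.75, 3, 3.25, 3.5, 3.75.
h(2) ≈ 1.4142, h(2.25) ≈ 1.5000, h(2.5) ≈ 1.5811, h(2.75) ≈ 1.6583, h(3) ≈ 1.7321, h(3.25) ≈ 1.8028, h(3.5) ≈ 1.8708, h(3.75) ≈ 1.9365.
Sum = Δs · [h(2) + h(2.25) + h(2.5) + ...].
Sum ≈ 3.3740.

3.3740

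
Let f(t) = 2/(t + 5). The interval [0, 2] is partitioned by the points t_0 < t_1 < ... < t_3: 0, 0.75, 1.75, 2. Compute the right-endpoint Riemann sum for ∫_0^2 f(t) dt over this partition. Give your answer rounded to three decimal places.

0.629

Subinterval widths: 0.75, 1, 0.25.
Right endpoints: 0.75, 1.75, 2.
f(0.75) = 8/23, f(1.75) = 8/27, f(2) = 2/7.
Sum = Σ Δt_i · f(t_i).
Sum ≈ 0.629.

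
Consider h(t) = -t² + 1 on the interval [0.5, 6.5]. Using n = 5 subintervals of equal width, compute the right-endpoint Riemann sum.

-112.14

Δt = (6.5 − 0.5)/5 = 1.2.
Right endpoints: 1.7, 2.9, 4.1, 5.3, 6.5.
h(1.7) = -1.89, h(2.9) = -7.41, h(4.1) = -15.81, h(5.3) = -27.09, h(6.5) = -41.25.
Sum = Δt · [h(1.7) + h(2.9) + h(4.1) + h(5.3) + h(6.5)].
Sum = -112.14.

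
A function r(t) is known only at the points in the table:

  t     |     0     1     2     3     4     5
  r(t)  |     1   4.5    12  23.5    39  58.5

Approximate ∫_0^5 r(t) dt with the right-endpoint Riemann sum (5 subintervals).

Δt = 1.
Sum = 1·[4.5 + 12 + 23.5 + 39 + 58.5] = 137.5.

137.5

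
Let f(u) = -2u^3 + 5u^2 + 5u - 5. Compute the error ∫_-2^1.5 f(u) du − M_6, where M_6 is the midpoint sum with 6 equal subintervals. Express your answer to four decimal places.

0.6451

Exact integral: ∫_-2^1.5 f(u) du ≈ 2.552083.
M_6 ≈ 1.906973.
Error ≈ 2.552083 − 1.906973 ≈ 0.6451.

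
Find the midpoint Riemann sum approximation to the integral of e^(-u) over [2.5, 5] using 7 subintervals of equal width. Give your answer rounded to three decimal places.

Δu = (5 − 2.5)/7 = 5/14.
Midpoints: 75/28, 85/28, 95/28, 3.75, 115/28, 125/28, 135/28.
f(75/28) ≈ 0.069, f(85/28) ≈ 0.048, f(95/28) ≈ 0.034, f(3.75) ≈ 0.024, f(115/28) ≈ 0.016, f(125/28) ≈ 0.012, f(135/28) ≈ 0.008.
Sum = Δu · [f(75/28) + f(85/28) + f(95/28) + ...].
Sum ≈ 0.075.

0.075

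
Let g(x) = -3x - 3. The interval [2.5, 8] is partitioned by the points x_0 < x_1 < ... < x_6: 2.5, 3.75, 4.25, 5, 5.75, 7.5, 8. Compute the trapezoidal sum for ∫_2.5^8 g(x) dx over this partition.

Subinterval widths: 1.25, 0.5, 0.75, 0.75, 1.75, 0.5.
g(2.5) = -10.5, g(3.75) = -14.25, g(4.25) = -15.75, g(5) = -18, g(5.75) = -20.25, g(7.5) = -25.5, g(8) = -27.
On each subinterval the trapezoid contributes (Δx_i/2)·[g(x_{i-1}) + g(x_i)].
Sum = -103.125.

-103.125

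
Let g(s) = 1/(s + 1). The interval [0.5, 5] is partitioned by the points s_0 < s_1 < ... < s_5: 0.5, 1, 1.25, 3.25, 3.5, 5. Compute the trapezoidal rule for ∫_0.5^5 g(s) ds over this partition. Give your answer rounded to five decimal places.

1.43832

Subinterval widths: 0.5, 0.25, 2, 0.25, 1.5.
g(0.5) = 2/3, g(1) = 0.5, g(1.25) = 4/9, g(3.25) = 4/17, g(3.5) = 2/9, g(5) = 1/6.
On each subinterval the trapezoid contributes (Δs_i/2)·[g(s_{i-1}) + g(s_i)].
Sum ≈ 1.43832.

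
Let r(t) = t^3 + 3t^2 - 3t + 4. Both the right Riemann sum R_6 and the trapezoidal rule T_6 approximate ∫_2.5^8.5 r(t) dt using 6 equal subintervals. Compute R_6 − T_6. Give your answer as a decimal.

R_6 = 2227.5.
T_6 = 1838.25.
R_6 − T_6 = 389.25.

389.25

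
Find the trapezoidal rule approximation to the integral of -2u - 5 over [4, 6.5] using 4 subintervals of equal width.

-38.75

Δu = (6.5 − 4)/4 = 0.625.
f(4) = -13, f(4.625) = -14.25, f(5.25) = -15.5, f(5.875) = -16.75, f(6.5) = -18.
T_4 = (Δu/2)·[f(u_0) + 2f(u_1) + 2f(u_2) + 2f(u_3) + f(u_4)].
Sum = -38.75.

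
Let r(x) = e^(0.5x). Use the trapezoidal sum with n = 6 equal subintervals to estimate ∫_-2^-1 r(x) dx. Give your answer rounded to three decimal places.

0.478

Δx = (-1 − (-2))/6 = 1/6.
r(-2) ≈ 0.368, r(-11/6) ≈ 0.400, r(-5/3) ≈ 0.435, r(-1.5) ≈ 0.472, r(-4/3) ≈ 0.513, r(-7/6) ≈ 0.558, r(-1) ≈ 0.607.
T_6 = (Δx/2)·[r(x_0) + 2r(x_1) + ... + 2r(x_{5}) + r(x_6)].
Sum ≈ 0.478.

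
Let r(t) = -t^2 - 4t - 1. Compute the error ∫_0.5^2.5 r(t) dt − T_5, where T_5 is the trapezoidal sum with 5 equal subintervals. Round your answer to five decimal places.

0.05333

Exact integral: ∫_0.5^2.5 r(t) dt ≈ -19.1666667.
T_5 = -19.22.
Error ≈ -19.1666667 − (-19.22) ≈ 0.05333.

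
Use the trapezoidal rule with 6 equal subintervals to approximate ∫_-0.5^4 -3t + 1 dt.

Δt = (4 − (-0.5))/6 = 0.75.
f(-0.5) = 2.5, f(0.25) = 0.25, f(1) = -2, f(1.75) = -4.25, f(2.5) = -6.5, f(3.25) = -8.75, f(4) = -11.
T_6 = (Δt/2)·[f(t_0) + 2f(t_1) + ... + 2f(t_{5}) + f(t_6)].
Sum = -19.125.

-19.125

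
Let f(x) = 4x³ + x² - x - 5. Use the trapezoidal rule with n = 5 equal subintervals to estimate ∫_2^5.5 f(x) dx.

934.3775

Δx = (5.5 − 2)/5 = 0.7.
f(2) = 29, f(2.7) = 78.322, f(3.4) = 160.376, f(4.1) = 283.394, f(4.8) = 455.608, f(5.5) = 685.25.
T_5 = (Δx/2)·[f(x_0) + 2f(x_1) + ... + 2f(x_{4}) + f(x_5)].
Sum = 934.3775.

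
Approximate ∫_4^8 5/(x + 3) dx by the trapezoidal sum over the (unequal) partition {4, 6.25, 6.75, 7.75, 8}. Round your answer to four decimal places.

2.2789

Subinterval widths: 2.25, 0.5, 1, 0.25.
f(4) = 5/7, f(6.25) = 20/37, f(6.75) = 20/39, f(7.75) = 20/43, f(8) = 5/11.
On each subinterval the trapezoid contributes (Δx_i/2)·[f(x_{i-1}) + f(x_i)].
Sum ≈ 2.2789.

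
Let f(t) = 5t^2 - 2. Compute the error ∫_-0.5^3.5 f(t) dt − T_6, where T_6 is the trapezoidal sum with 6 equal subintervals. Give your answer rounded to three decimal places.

Exact integral: ∫_-0.5^3.5 f(t) dt ≈ 63.66667.
T_6 ≈ 65.14815.
Error ≈ 63.66667 − 65.14815 ≈ -1.481.

-1.481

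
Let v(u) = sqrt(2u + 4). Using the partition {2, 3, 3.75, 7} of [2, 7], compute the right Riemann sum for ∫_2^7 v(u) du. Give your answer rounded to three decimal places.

19.494

Subinterval widths: 1, 0.75, 3.25.
Right endpoints: 3, 3.75, 7.
v(3) ≈ 3.162, v(3.75) ≈ 3.391, v(7) ≈ 4.243.
Sum = Σ Δu_i · v(u_i).
Sum ≈ 19.494.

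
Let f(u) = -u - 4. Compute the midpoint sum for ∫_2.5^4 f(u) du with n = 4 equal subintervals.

-10.875

Δu = (4 − 2.5)/4 = 0.375.
Midpoints: 2.6875, 3.0625, 3.4375, 3.8125.
f(2.6875) = -6.6875, f(3.0625) = -7.0625, f(3.4375) = -7.4375, f(3.8125) = -7.8125.
Sum = Δu · [f(2.6875) + f(3.0625) + f(3.4375) + f(3.8125)].
Sum = -10.875.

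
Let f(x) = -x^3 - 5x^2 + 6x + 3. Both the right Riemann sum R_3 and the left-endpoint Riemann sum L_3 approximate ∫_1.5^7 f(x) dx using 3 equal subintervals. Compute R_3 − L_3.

-990.6875

R_3 ≈ -1558.307870.
L_3 ≈ -567.620370.
R_3 − L_3 = -990.6875.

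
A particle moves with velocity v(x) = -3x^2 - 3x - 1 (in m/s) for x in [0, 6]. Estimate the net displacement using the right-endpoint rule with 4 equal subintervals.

Δx = (6 − 0)/4 = 1.5.
Right endpoints: 1.5, 3, 4.5, 6.
v(1.5) = -12.25, v(3) = -37, v(4.5) = -75.25, v(6) = -127.
Sum = Δx · [v(1.5) + v(3) + v(4.5) + v(6)].
Sum = -377.25.

-377.25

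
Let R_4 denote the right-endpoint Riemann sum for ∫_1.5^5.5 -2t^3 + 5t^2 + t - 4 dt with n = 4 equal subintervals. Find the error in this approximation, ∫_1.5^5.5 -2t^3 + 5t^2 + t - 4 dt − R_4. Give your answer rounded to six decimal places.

101.666667

Exact integral: ∫_1.5^5.5 f(t) dt ≈ -185.33333333.
R_4 = -287.
Error ≈ -185.33333333 − (-287) ≈ 101.666667.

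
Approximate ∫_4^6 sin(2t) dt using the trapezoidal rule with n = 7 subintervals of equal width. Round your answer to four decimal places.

Δt = (6 − 4)/7 = 2/7.
f(4) ≈ 0.9894, f(30/7) ≈ 0.7535, f(32/7) ≈ 0.2782, f(34/7) ≈ -0.2855, f(36/7) ≈ -0.7585, f(38/7) ≈ -0.9904, f(40/7) ≈ -0.9077, f(6) ≈ -0.5366.
T_7 = (Δt/2)·[f(t_0) + 2f(t_1) + ... + 2f(t_{6}) + f(t_7)].
Sum ≈ -0.4811.

-0.4811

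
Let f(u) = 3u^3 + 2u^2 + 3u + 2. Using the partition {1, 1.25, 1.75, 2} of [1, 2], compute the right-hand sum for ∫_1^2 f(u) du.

Subinterval widths: 0.25, 0.5, 0.25.
Right endpoints: 1.25, 1.75, 2.
f(1.25) = 14.734375, f(1.75) = 29.453125, f(2) = 40.
Sum = Σ Δu_i · f(u_i).
Sum = 28.41015625.

28.41015625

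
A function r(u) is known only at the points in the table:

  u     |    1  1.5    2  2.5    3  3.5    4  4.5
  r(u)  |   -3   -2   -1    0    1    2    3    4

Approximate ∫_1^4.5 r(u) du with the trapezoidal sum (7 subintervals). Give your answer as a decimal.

1.75

Δu = 0.5.
T_7 = (0.5/2)·[(-3) + 2·(-2) + 2·(-1) + 2·0 + 2·1 + 2·2 + 2·3 + 4] = 1.75.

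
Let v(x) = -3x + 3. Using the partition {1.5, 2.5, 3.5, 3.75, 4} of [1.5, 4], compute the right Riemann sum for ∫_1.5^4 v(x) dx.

Subinterval widths: 1, 1, 0.25, 0.25.
Right endpoints: 2.5, 3.5, 3.75, 4.
v(2.5) = -4.5, v(3.5) = -7.5, v(3.75) = -8.25, v(4) = -9.
Sum = Σ Δx_i · v(x_i).
Sum = -16.3125.

-16.3125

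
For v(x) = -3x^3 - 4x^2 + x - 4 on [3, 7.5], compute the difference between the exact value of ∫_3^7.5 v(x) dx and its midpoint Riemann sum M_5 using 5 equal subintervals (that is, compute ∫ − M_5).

-15.5671875

Exact integral: ∫_3^7.5 v(x) dx = -2833.171875.
M_5 = -2817.6046875.
Error = -2833.171875 − (-2817.6046875) = -15.5671875.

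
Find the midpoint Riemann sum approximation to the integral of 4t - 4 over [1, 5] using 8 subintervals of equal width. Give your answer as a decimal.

Δt = (5 − 1)/8 = 0.5.
Midpoints: 1.25, 1.75, 2.25, 2.75, 3.25, 3.75, 4.25, 4.75.
f(1.25) = 1, f(1.75) = 3, f(2.25) = 5, f(2.75) = 7, f(3.25) = 9, f(3.75) = 11, f(4.25) = 13, f(4.75) = 15.
Sum = Δt · [f(1.25) + f(1.75) + f(2.25) + ...].
Sum = 32.

32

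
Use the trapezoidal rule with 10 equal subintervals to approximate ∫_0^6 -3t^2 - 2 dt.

Δt = (6 − 0)/10 = 0.6.
f(0) = -2, f(0.6) = -3.08, f(1.2) = -6.32, f(1.8) = -11.72, f(2.4) = -19.28, f(3) = -29, f(3.6) = -40.88, f(4.2) = -54.92, f(4.8) = -71.12, f(5.4) = -89.48, f(6) = -110.
T_10 = (Δt/2)·[f(t_0) + 2f(t_1) + ... + 2f(t_{9}) + f(t_10)].
Sum = -229.08.

-229.08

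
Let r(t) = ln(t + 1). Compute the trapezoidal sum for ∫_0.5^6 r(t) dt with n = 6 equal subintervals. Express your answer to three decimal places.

7.477

Δt = (6 − 0.5)/6 = 11/12.
r(0.5) ≈ 0.405, r(17/12) ≈ 0.882, r(7/3) ≈ 1.204, r(3.25) ≈ 1.447, r(25/6) ≈ 1.642, r(61/12) ≈ 1.806, r(6) ≈ 1.946.
T_6 = (Δt/2)·[r(t_0) + 2r(t_1) + ... + 2r(t_{5}) + r(t_6)].
Sum ≈ 7.477.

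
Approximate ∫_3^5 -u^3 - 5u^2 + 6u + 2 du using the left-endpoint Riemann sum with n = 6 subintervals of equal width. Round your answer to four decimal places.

-220.2963

Δu = (5 − 3)/6 = 1/3.
Left endpoints: 3, 10/3, 11/3, 4, 13/3, 14/3.
f(3) = -52, f(10/3) = -1906/27, f(11/3) = -2498/27, f(4) = -118, f(13/3) = -3976/27, f(14/3) = -4874/27.
Sum = Δu · [f(3) + f(10/3) + f(11/3) + ...].
Sum ≈ -220.2963.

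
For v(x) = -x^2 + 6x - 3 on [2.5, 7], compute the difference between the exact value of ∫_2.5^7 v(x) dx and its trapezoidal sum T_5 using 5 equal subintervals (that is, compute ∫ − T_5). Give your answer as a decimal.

Exact integral: ∫_2.5^7 v(x) dx = 5.625.
T_5 = 5.0175.
Error = 5.625 − 5.0175 = 0.6075.

0.6075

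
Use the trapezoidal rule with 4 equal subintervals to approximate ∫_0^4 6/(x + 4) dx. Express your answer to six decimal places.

Δx = (4 − 0)/4 = 1.
f(0) = 1.5, f(1) = 1.2, f(2) = 1, f(3) = 6/7, f(4) = 0.75.
T_4 = (Δx/2)·[f(x_0) + 2f(x_1) + 2f(x_2) + 2f(x_3) + f(x_4)].
Sum ≈ 4.182143.

4.182143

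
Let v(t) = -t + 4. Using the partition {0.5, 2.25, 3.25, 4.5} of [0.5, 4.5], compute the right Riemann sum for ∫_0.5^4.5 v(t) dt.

Subinterval widths: 1.75, 1, 1.25.
Right endpoints: 2.25, 3.25, 4.5.
v(2.25) = 1.75, v(3.25) = 0.75, v(4.5) = -0.5.
Sum = Σ Δt_i · v(t_i).
Sum = 3.1875.

3.1875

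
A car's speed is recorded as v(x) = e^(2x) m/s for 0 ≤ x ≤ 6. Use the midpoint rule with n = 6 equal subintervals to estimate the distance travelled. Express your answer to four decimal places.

Δx = (6 − 0)/6 = 1.
Midpoints: 0.5, 1.5, 2.5, 3.5, 4.5, 5.5.
v(0.5) ≈ 2.7183, v(1.5) ≈ 20.0855, v(2.5) ≈ 148.4132, v(3.5) ≈ 1096.6332, v(4.5) ≈ 8103.0839, v(5.5) ≈ 59874.1417.
Sum = Δx · [v(0.5) + v(1.5) + v(2.5) + ...].
Sum ≈ 69245.0758.

69245.0758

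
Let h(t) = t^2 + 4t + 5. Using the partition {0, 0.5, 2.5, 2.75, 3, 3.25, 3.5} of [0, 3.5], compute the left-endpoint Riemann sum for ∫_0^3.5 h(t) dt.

Subinterval widths: 0.5, 2, 0.25, 0.25, 0.25, 0.25.
Left endpoints: 0, 0.5, 2.5, 2.75, 3, 3.25.
h(0) = 5, h(0.5) = 7.25, h(2.5) = 21.25, h(2.75) = 23.5625, h(3) = 26, h(3.25) = 28.5625.
Sum = Σ Δt_i · h(t_i).
Sum = 41.84375.

41.84375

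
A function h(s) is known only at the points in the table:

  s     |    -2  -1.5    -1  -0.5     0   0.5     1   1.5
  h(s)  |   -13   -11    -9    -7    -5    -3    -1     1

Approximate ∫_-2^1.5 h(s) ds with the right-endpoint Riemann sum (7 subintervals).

-17.5

Δs = 0.5.
Sum = 0.5·[(-11) + (-9) + (-7) + (-5) + (-3) + (-1) + 1] = -17.5.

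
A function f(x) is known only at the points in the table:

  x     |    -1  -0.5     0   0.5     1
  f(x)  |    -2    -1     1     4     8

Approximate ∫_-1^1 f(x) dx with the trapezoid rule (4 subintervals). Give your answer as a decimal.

Δx = 0.5.
T_4 = (0.5/2)·[(-2) + 2·(-1) + 2·1 + 2·4 + 8] = 3.5.

3.5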